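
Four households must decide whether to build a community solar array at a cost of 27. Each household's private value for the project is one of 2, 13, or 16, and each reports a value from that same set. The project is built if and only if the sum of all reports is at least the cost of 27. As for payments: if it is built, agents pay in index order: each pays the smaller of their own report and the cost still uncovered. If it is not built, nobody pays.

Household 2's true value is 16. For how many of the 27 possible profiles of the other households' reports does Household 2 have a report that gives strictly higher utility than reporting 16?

Others report (2, 2, 13): truth gives 0; report 13 gives 3 > 0. Violating.
Others report (2, 2, 16): truth gives 0; report 13 gives 3 > 0. Violating.
Others report (2, 13, 2): truth gives 0; report 13 gives 3 > 0. Violating.
Others report (2, 13, 13): truth gives 0; report 2 gives 14 > 0. Violating.
Others report (2, 2, 2): truth gives 0; no alternative beats it.
Others report (16, 2, 2): truth gives 5; no alternative beats it.
(Checking all 27 profiles: 25 have a profitable deviation, 2 do not.)

25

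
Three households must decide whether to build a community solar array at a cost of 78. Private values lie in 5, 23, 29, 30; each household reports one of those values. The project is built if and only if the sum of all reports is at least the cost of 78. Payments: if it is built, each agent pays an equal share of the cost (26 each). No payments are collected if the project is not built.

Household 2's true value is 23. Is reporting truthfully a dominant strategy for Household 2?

No

Consider the case where Household 1 reports 29 and Household 3 reports 29.
Truthful report 23: project built, pays 26, utility 23 - 26 = -3.
Report 5 instead: project not built, utility 0.
Since 0 > -3, reporting 5 is strictly better here, so truthful reporting is not dominant.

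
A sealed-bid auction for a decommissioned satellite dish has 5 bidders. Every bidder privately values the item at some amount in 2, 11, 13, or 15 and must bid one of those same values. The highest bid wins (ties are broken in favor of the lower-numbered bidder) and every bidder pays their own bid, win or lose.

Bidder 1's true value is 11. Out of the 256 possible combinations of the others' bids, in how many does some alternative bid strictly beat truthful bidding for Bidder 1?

241

Others bid (2, 2, 2, 2): truth gives 0; bid 2 gives 9 > 0. Violating.
Others bid (2, 2, 2, 13): truth gives -11; bid 2 gives -2 > -11. Violating.
Others bid (2, 2, 2, 15): truth gives -11; bid 2 gives -2 > -11. Violating.
Others bid (2, 2, 11, 13): truth gives -11; bid 2 gives -2 > -11. Violating.
Others bid (2, 2, 2, 11): truth gives 0; no alternative beats it.
Others bid (2, 2, 11, 2): truth gives 0; no alternative beats it.
(Checking all 256 profiles: 241 have a profitable deviation, 15 do not.)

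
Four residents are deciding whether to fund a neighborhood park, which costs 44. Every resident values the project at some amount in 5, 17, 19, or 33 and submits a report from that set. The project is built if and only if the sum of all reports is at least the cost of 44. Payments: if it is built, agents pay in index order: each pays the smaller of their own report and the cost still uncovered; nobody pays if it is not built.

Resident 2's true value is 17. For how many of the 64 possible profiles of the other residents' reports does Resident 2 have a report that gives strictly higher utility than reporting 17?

57

Others report (5, 5, 33): truth gives 0; report 5 gives 12 > 0. Violating.
Others report (5, 17, 17): truth gives 0; report 5 gives 12 > 0. Violating.
Others report (5, 17, 19): truth gives 0; report 5 gives 12 > 0. Violating.
Others report (5, 17, 33): truth gives 0; report 5 gives 12 > 0. Violating.
Others report (5, 5, 5): truth gives 0; no alternative beats it.
Others report (5, 5, 17): truth gives 0; no alternative beats it.
(Checking all 64 profiles: 57 have a profitable deviation, 7 do not.)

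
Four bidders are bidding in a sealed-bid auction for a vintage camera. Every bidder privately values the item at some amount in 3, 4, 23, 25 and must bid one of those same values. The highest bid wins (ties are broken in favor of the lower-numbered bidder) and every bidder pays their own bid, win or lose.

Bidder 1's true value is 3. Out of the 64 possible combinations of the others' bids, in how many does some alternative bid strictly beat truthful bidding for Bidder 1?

7

Others bid (3, 3, 4): truth gives -3; bid 4 gives -1 > -3. Violating.
Others bid (3, 4, 3): truth gives -3; bid 4 gives -1 > -3. Violating.
Others bid (3, 4, 4): truth gives -3; bid 4 gives -1 > -3. Violating.
Others bid (4, 3, 3): truth gives -3; bid 4 gives -1 > -3. Violating.
Others bid (3, 3, 3): truth gives 0; no alternative beats it.
Others bid (3, 3, 23): truth gives -3; no alternative beats it.
(Checking all 64 profiles: 7 have a profitable deviation, 57 do not.)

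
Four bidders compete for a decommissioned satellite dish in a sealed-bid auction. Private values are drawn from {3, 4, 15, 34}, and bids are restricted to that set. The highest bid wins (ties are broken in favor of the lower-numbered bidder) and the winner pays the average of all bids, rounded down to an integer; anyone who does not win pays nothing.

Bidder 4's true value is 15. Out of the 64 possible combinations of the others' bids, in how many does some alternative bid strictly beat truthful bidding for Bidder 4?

13

Others bid (3, 3, 3): truth gives 9; bid 4 gives 12 > 9. Violating.
Others bid (3, 3, 15): truth gives 0; bid 34 gives 2 > 0. Violating.
Others bid (3, 4, 15): truth gives 0; bid 34 gives 1 > 0. Violating.
Others bid (3, 15, 3): truth gives 0; bid 34 gives 2 > 0. Violating.
Others bid (3, 3, 4): truth gives 9; no alternative beats it.
Others bid (3, 3, 34): truth gives 0; no alternative beats it.
(Checking all 64 profiles: 13 have a profitable deviation, 51 do not.)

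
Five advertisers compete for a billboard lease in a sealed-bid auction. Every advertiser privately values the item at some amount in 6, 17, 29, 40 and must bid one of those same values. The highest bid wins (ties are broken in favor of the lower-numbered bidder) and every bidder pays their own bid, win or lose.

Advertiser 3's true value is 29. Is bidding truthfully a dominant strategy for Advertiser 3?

Consider the case where Advertiser 1 bids 6, Advertiser 2 bids 6, Advertiser 4 bids 6 and Advertiser 5 bids 6.
Truthful bid 29: wins, pays 29, utility 29 - 29 = 0.
Bid 17 instead: wins, pays 17, utility 29 - 17 = 12.
Since 12 > 0, bidding 17 is strictly better here, so truthful bidding is not dominant.

No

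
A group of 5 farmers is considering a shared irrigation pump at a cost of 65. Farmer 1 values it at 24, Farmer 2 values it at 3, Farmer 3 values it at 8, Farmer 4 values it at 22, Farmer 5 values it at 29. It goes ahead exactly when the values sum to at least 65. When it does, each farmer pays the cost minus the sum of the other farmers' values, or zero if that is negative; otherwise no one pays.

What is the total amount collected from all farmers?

12

Total value 86 ≥ cost 65, so it is built.
Farmer 1: others sum to 62; max(0, 65 - 62) = 3.
Farmer 2: others sum to 83; max(0, 65 - 83) = 0.
Farmer 3: others sum to 78; max(0, 65 - 78) = 0.
Farmer 4: others sum to 64; max(0, 65 - 64) = 1.
Farmer 5: others sum to 57; max(0, 65 - 57) = 8.
Total collected = 3 + 0 + 0 + 1 + 8 = 12.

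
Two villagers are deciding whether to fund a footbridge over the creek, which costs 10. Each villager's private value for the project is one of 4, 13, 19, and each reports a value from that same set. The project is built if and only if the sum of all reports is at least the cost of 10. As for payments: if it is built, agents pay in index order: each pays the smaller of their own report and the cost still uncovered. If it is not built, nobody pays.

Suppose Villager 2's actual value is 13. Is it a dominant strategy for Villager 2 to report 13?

Yes

Check each profile of the others' reports and compare truth against every alternative report.
Others report (13): truth gives 13, best alternative gives 13.
Others report (19): truth gives 13, best alternative gives 13.
Others report (4): truth gives 7, best alternative gives 7.
In every case the truthful report is at least as good as any alternative, so it is a dominant strategy.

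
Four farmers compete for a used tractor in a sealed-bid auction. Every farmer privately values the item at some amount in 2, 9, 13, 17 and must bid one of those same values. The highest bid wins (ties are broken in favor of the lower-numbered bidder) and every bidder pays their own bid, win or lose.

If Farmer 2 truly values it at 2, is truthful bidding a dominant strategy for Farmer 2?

Check each profile of the others' bids and compare truth against every alternative bid.
Others bid (2, 2, 13): truth gives -2, best alternative gives -9.
Others bid (2, 2, 17): truth gives -2, best alternative gives -9.
Others bid (2, 9, 13): truth gives -2, best alternative gives -9.
Others bid (2, 9, 17): truth gives -2, best alternative gives -9.
Others bid (2, 13, 2): truth gives -2, best alternative gives -9.
Others bid (2, 13, 9): truth gives -2, best alternative gives -9.
(Remaining 58 profiles checked similarly; truth is weakly best in each.)
In every case the truthful bid is at least as good as any alternative, so it is a dominant strategy.

Yes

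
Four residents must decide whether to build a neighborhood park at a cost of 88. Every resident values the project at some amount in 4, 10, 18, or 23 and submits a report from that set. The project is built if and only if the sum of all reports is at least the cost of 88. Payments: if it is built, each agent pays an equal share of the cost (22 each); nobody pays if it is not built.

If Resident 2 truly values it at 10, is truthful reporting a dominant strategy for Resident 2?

Yes

Check each profile of the others' reports and compare truth against every alternative report.
Others report (4, 4, 4): truth gives 0, best alternative gives 0.
Others report (4, 4, 10): truth gives 0, best alternative gives 0.
Others report (4, 4, 18): truth gives 0, best alternative gives 0.
Others report (4, 4, 23): truth gives 0, best alternative gives 0.
Others report (4, 10, 4): truth gives 0, best alternative gives 0.
Others report (4, 10, 10): truth gives 0, best alternative gives 0.
(Remaining 58 profiles checked similarly; truth is weakly best in each.)
In every case the truthful report is at least as good as any alternative, so it is a dominant strategy.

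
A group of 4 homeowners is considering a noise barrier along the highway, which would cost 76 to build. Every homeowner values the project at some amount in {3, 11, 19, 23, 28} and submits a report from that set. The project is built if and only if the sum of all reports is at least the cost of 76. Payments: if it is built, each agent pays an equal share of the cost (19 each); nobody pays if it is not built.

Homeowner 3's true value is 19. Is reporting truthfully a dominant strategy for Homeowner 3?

Yes

Check each profile of the others' reports and compare truth against every alternative report.
Others report (3, 3, 3): truth gives 0, best alternative gives 0.
Others report (3, 3, 11): truth gives 0, best alternative gives 0.
Others report (3, 3, 19): truth gives 0, best alternative gives 0.
Others report (3, 3, 23): truth gives 0, best alternative gives 0.
Others report (3, 3, 28): truth gives 0, best alternative gives 0.
Others report (3, 11, 3): truth gives 0, best alternative gives 0.
(Remaining 119 profiles checked similarly; truth is weakly best in each.)
In every case the truthful report is at least as good as any alternative, so it is a dominant strategy.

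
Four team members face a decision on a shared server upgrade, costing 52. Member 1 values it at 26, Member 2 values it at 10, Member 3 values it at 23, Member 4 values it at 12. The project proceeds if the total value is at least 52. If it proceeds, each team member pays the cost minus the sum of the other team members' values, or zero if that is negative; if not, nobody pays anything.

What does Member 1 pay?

7

Total value 71 ≥ cost 52, so the project is built.
The other team members' values sum to 45.
Cost minus that sum is 52 - 45 = 7.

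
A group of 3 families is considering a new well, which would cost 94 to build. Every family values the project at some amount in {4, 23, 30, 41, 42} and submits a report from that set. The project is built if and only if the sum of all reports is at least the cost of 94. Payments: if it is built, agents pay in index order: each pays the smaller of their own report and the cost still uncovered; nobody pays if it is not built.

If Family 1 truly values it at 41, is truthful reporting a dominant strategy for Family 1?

Consider the case where Family 2 reports 23 and Family 3 reports 41.
Truthful report 41: project built, pays 41, utility 41 - 41 = 0.
Report 30 instead: project built, pays 30, utility 41 - 30 = 11.
Since 11 > 0, reporting 30 is strictly better here, so truthful reporting is not dominant.

No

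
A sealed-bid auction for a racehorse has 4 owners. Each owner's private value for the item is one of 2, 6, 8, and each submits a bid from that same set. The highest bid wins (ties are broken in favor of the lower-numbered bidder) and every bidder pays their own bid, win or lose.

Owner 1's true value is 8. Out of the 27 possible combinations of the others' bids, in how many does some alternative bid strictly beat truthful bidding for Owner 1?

Others bid (2, 2, 2): truth gives 0; bid 2 gives 6 > 0. Violating.
Others bid (2, 2, 6): truth gives 0; bid 6 gives 2 > 0. Violating.
Others bid (2, 6, 2): truth gives 0; bid 6 gives 2 > 0. Violating.
Others bid (2, 6, 6): truth gives 0; bid 6 gives 2 > 0. Violating.
Others bid (2, 2, 8): truth gives 0; no alternative beats it.
Others bid (2, 6, 8): truth gives 0; no alternative beats it.
(Checking all 27 profiles: 8 have a profitable deviation, 19 do not.)

8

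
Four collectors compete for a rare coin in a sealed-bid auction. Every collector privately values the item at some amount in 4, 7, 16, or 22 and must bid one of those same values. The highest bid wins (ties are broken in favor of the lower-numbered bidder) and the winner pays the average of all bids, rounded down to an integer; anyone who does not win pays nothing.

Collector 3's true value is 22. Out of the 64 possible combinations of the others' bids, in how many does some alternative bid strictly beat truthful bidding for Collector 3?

Others bid (4, 4, 4): truth gives 14; bid 7 gives 18 > 14. Violating.
Others bid (4, 4, 7): truth gives 13; bid 7 gives 17 > 13. Violating.
Others bid (4, 4, 16): truth gives 11; bid 16 gives 12 > 11. Violating.
Others bid (4, 7, 4): truth gives 13; bid 16 gives 15 > 13. Violating.
Others bid (4, 4, 22): truth gives 9; no alternative beats it.
Others bid (4, 7, 22): truth gives 9; no alternative beats it.
(Checking all 64 profiles: 12 have a profitable deviation, 52 do not.)

12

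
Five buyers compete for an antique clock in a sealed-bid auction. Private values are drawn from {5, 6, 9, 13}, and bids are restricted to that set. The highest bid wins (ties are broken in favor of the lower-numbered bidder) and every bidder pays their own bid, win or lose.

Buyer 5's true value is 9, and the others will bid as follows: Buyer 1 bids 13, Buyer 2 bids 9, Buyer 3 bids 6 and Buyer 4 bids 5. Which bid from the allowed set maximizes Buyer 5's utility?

5

Bid 5: loses but pays 5, utility -5.
Bid 6: loses but pays 6, utility -6.
Bid 9: loses but pays 9, utility -9.
Bid 13: loses but pays 13, utility -13.
The best choice is 5 with utility -5.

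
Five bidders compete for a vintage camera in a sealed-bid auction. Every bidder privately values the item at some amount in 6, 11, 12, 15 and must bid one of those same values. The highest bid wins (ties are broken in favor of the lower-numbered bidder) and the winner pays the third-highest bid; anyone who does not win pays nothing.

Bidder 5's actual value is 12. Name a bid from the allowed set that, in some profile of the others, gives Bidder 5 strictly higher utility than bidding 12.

Suppose Bidder 1 bids 6, Bidder 2 bids 6, Bidder 3 bids 6 and Bidder 4 bids 12.
Bid 12: loses, pays 0, utility 0.
Bid 15: wins, pays 6, utility 12 - 6 = 6.
So bidding 15 beats truth here (6 > 0).

15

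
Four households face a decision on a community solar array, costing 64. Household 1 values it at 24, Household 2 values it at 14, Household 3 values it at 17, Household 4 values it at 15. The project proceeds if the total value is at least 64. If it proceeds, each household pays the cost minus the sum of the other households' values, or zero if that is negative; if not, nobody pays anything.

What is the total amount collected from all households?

Total value 70 ≥ cost 64, so it is built.
Household 1: others sum to 46; max(0, 64 - 46) = 18.
Household 2: others sum to 56; max(0, 64 - 56) = 8.
Household 3: others sum to 53; max(0, 64 - 53) = 11.
Household 4: others sum to 55; max(0, 64 - 55) = 9.
Total collected = 18 + 8 + 11 + 9 = 46.

46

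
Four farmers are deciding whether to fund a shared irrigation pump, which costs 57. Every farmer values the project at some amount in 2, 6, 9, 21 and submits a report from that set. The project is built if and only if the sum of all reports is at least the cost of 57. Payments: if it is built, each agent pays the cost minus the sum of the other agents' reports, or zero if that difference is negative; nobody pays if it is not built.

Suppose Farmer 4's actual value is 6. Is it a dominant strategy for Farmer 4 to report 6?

Yes

Check each profile of the others' reports and compare truth against every alternative report.
Others report (21, 21, 21): truth gives 6, best alternative gives 6.
Others report (2, 2, 2): truth gives 0, best alternative gives 0.
Others report (2, 2, 6): truth gives 0, best alternative gives 0.
Others report (2, 2, 9): truth gives 0, best alternative gives 0.
Others report (2, 2, 21): truth gives 0, best alternative gives 0.
Others report (2, 6, 2): truth gives 0, best alternative gives 0.
(Remaining 58 profiles checked similarly; truth is weakly best in each.)
In every case the truthful report is at least as good as any alternative, so it is a dominant strategy.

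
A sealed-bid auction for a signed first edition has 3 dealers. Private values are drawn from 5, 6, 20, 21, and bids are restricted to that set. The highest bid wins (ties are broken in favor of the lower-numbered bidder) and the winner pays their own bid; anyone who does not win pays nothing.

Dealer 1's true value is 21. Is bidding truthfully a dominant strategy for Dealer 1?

Consider the case where Dealer 2 bids 5 and Dealer 3 bids 5.
Truthful bid 21: wins, pays 21, utility 21 - 21 = 0.
Bid 5 instead: wins, pays 5, utility 21 - 5 = 16.
Since 16 > 0, bidding 5 is strictly better here, so truthful bidding is not dominant.

No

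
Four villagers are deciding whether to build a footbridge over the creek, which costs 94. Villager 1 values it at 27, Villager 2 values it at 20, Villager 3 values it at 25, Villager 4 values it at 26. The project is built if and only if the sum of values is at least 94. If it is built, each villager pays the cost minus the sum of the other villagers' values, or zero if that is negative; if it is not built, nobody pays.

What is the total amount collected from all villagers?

Total value 98 ≥ cost 94, so it is built.
Villager 1: others sum to 71; max(0, 94 - 71) = 23.
Villager 2: others sum to 78; max(0, 94 - 78) = 16.
Villager 3: others sum to 73; max(0, 94 - 73) = 21.
Villager 4: others sum to 72; max(0, 94 - 72) = 22.
Total collected = 23 + 16 + 21 + 22 = 82.

82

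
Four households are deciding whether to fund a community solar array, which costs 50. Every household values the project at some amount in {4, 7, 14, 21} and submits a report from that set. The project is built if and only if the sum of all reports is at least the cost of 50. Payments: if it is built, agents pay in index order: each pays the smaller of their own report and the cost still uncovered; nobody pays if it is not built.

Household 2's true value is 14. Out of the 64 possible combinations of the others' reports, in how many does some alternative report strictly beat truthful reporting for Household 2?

Others report (4, 21, 21): truth gives 0; report 4 gives 10 > 0. Violating.
Others report (7, 21, 21): truth gives 0; report 4 gives 10 > 0. Violating.
Others report (14, 14, 21): truth gives 0; report 4 gives 10 > 0. Violating.
Others report (14, 21, 14): truth gives 0; report 4 gives 10 > 0. Violating.
Others report (4, 4, 4): truth gives 0; no alternative beats it.
Others report (4, 4, 7): truth gives 0; no alternative beats it.
(Checking all 64 profiles: 13 have a profitable deviation, 51 do not.)

13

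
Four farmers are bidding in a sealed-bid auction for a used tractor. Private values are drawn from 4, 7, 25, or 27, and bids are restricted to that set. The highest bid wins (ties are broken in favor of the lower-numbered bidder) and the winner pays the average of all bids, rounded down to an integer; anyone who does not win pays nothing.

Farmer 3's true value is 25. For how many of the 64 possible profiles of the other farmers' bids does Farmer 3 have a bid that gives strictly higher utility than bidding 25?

24

Others bid (4, 4, 4): truth gives 16; bid 7 gives 21 > 16. Violating.
Others bid (4, 4, 7): truth gives 15; bid 7 gives 20 > 15. Violating.
Others bid (4, 4, 27): truth gives 0; bid 27 gives 10 > 0. Violating.
Others bid (4, 7, 27): truth gives 0; bid 27 gives 9 > 0. Violating.
Others bid (4, 4, 25): truth gives 11; no alternative beats it.
Others bid (4, 7, 4): truth gives 15; no alternative beats it.
(Checking all 64 profiles: 24 have a profitable deviation, 40 do not.)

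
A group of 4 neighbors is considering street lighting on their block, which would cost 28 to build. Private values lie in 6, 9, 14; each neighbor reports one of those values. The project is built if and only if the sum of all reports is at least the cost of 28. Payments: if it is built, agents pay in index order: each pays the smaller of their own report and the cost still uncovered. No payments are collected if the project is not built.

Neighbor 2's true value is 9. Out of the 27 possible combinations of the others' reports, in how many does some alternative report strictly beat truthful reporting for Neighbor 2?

23

Others report (6, 6, 14): truth gives 0; report 6 gives 3 > 0. Violating.
Others report (6, 9, 9): truth gives 0; report 6 gives 3 > 0. Violating.
Others report (6, 9, 14): truth gives 0; report 6 gives 3 > 0. Violating.
Others report (6, 14, 6): truth gives 0; report 6 gives 3 > 0. Violating.
Others report (6, 6, 6): truth gives 0; no alternative beats it.
Others report (6, 6, 9): truth gives 0; no alternative beats it.
(Checking all 27 profiles: 23 have a profitable deviation, 4 do not.)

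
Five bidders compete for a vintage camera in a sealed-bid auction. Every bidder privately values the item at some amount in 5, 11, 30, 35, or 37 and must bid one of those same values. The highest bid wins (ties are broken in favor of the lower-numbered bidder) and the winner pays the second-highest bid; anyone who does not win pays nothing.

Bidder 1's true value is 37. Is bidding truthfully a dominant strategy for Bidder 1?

Yes

Check each profile of the others' bids and compare truth against every alternative bid.
Others bid (5, 5, 5, 5): truth gives 32, best alternative gives 32.
Others bid (5, 5, 5, 11): truth gives 26, best alternative gives 26.
Others bid (5, 5, 11, 5): truth gives 26, best alternative gives 26.
Others bid (5, 5, 11, 11): truth gives 26, best alternative gives 26.
Others bid (5, 11, 5, 5): truth gives 26, best alternative gives 26.
Others bid (5, 11, 5, 11): truth gives 26, best alternative gives 26.
(Remaining 619 profiles checked similarly; truth is weakly best in each.)
In every case the truthful bid is at least as good as any alternative, so it is a dominant strategy.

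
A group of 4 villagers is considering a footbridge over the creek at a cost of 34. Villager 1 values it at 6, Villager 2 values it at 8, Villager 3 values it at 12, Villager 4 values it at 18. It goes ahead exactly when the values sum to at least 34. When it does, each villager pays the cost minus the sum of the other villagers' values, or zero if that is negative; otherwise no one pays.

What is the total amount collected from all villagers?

Total value 44 ≥ cost 34, so it is built.
Villager 1: others sum to 38; max(0, 34 - 38) = 0.
Villager 2: others sum to 36; max(0, 34 - 36) = 0.
Villager 3: others sum to 32; max(0, 34 - 32) = 2.
Villager 4: others sum to 26; max(0, 34 - 26) = 8.
Total collected = 0 + 0 + 2 + 8 = 10.

10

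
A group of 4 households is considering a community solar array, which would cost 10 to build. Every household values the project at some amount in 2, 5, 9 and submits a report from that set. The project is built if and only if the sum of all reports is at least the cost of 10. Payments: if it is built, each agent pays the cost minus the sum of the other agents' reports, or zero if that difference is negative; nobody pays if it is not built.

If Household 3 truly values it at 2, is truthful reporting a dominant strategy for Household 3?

Yes

Check each profile of the others' reports and compare truth against every alternative report.
Others report (2, 2, 2): truth gives 0, best alternative gives -2.
Others report (2, 2, 9): truth gives 2, best alternative gives 2.
Others report (2, 5, 5): truth gives 2, best alternative gives 2.
Others report (2, 5, 9): truth gives 2, best alternative gives 2.
Others report (2, 9, 2): truth gives 2, best alternative gives 2.
Others report (2, 9, 5): truth gives 2, best alternative gives 2.
(Remaining 21 profiles checked similarly; truth is weakly best in each.)
In every case the truthful report is at least as good as any alternative, so it is a dominant strategy.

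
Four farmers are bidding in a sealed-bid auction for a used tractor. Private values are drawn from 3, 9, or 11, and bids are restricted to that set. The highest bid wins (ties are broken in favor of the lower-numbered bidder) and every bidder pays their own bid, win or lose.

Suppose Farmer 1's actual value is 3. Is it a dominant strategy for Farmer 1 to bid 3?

Check each profile of the others' bids and compare truth against every alternative bid.
Others bid (3, 3, 3): truth gives 0, best alternative gives -6.
Others bid (3, 3, 11): truth gives -3, best alternative gives -8.
Others bid (3, 9, 11): truth gives -3, best alternative gives -8.
Others bid (3, 11, 3): truth gives -3, best alternative gives -8.
Others bid (3, 11, 9): truth gives -3, best alternative gives -8.
Others bid (3, 11, 11): truth gives -3, best alternative gives -8.
(Remaining 21 profiles checked similarly; truth is weakly best in each.)
In every case the truthful bid is at least as good as any alternative, so it is a dominant strategy.

Yes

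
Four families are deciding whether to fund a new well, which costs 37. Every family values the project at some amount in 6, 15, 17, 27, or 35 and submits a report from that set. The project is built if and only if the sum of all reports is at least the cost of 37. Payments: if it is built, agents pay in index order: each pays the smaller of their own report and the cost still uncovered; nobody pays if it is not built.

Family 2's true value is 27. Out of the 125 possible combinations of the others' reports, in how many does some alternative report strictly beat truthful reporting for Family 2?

Others report (6, 6, 15): truth gives 0; report 15 gives 12 > 0. Violating.
Others report (6, 6, 17): truth gives 0; report 15 gives 12 > 0. Violating.
Others report (6, 6, 27): truth gives 0; report 6 gives 21 > 0. Violating.
Others report (6, 6, 35): truth gives 0; report 6 gives 21 > 0. Violating.
Others report (6, 6, 6): truth gives 0; no alternative beats it.
Others report (35, 6, 6): truth gives 25; no alternative beats it.
(Checking all 125 profiles: 99 have a profitable deviation, 26 do not.)

99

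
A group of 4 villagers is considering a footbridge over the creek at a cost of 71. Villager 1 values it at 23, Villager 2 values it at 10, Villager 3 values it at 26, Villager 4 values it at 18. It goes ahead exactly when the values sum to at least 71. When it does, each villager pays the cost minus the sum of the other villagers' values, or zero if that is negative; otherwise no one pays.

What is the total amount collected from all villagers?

53

Total value 77 ≥ cost 71, so it is built.
Villager 1: others sum to 54; max(0, 71 - 54) = 17.
Villager 2: others sum to 67; max(0, 71 - 67) = 4.
Villager 3: others sum to 51; max(0, 71 - 51) = 20.
Villager 4: others sum to 59; max(0, 71 - 59) = 12.
Total collected = 17 + 4 + 20 + 12 = 53.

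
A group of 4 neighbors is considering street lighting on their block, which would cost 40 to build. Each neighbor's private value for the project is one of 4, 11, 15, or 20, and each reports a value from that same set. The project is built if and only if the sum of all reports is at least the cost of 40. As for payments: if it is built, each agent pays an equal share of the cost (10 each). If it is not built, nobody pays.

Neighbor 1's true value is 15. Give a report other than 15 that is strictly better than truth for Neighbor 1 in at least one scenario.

Suppose Neighbor 2 reports 4, Neighbor 3 reports 4 and Neighbor 4 reports 15.
Report 15: project not built, utility 0.
Report 20: project built, pays 10, utility 15 - 10 = 5.
So reporting 20 beats truth here (5 > 0).

20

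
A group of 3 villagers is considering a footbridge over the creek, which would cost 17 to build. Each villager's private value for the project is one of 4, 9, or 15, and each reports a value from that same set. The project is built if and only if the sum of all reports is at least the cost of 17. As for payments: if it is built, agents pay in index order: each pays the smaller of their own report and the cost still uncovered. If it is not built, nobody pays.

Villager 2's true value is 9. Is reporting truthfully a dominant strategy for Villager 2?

Consider the case where Villager 1 reports 4 and Villager 3 reports 9.
Truthful report 9: project built, pays 9, utility 9 - 9 = 0.
Report 4 instead: project built, pays 4, utility 9 - 4 = 5.
Since 5 > 0, reporting 4 is strictly better here, so truthful reporting is not dominant.

No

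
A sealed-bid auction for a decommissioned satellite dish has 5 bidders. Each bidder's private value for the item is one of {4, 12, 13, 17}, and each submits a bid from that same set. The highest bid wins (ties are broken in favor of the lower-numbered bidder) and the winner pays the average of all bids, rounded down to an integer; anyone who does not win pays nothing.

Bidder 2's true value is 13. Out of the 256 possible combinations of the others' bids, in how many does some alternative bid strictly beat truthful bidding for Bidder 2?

82

Others bid (4, 4, 4, 17): truth gives 0; bid 17 gives 4 > 0. Violating.
Others bid (4, 4, 12, 12): truth gives 4; bid 12 gives 5 > 4. Violating.
Others bid (4, 4, 12, 17): truth gives 0; bid 17 gives 3 > 0. Violating.
Others bid (4, 4, 13, 17): truth gives 0; bid 17 gives 2 > 0. Violating.
Others bid (4, 4, 4, 4): truth gives 8; no alternative beats it.
Others bid (4, 4, 4, 12): truth gives 6; no alternative beats it.
(Checking all 256 profiles: 82 have a profitable deviation, 174 do not.)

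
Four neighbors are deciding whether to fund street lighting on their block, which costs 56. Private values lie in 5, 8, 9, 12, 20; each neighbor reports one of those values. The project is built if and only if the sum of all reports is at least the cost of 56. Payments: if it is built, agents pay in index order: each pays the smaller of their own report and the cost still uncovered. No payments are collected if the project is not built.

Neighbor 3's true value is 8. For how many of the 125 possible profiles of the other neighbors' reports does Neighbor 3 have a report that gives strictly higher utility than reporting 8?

Others report (12, 20, 20): truth gives 0; report 5 gives 3 > 0. Violating.
Others report (20, 12, 20): truth gives 0; report 5 gives 3 > 0. Violating.
Others report (20, 20, 12): truth gives 0; report 5 gives 3 > 0. Violating.
Others report (20, 20, 20): truth gives 0; report 5 gives 3 > 0. Violating.
Others report (5, 5, 5): truth gives 0; no alternative beats it.
Others report (5, 5, 8): truth gives 0; no alternative beats it.
(Checking all 125 profiles: 4 have a profitable deviation, 121 do not.)

4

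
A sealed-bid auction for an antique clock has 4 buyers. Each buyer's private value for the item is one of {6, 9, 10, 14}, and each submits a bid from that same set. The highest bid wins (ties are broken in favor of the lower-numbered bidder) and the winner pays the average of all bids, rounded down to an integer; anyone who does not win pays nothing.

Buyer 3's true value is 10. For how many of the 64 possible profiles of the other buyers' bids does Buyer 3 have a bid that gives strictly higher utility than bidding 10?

Others bid (6, 6, 6): truth gives 3; bid 9 gives 4 > 3. Violating.
Others bid (6, 10, 6): truth gives 0; bid 14 gives 1 > 0. Violating.
Others bid (6, 10, 9): truth gives 0; bid 14 gives 1 > 0. Violating.
Others bid (9, 10, 6): truth gives 0; bid 14 gives 1 > 0. Violating.
Others bid (6, 6, 9): truth gives 3; no alternative beats it.
Others bid (6, 6, 10): truth gives 2; no alternative beats it.
(Checking all 64 profiles: 7 have a profitable deviation, 57 do not.)

7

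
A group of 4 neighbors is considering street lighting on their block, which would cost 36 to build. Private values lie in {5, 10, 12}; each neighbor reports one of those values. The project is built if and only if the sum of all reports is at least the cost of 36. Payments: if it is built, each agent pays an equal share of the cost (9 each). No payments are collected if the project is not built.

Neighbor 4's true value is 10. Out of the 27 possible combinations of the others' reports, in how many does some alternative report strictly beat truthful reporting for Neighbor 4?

Others report (5, 10, 10): truth gives 0; report 12 gives 1 > 0. Violating.
Others report (10, 5, 10): truth gives 0; report 12 gives 1 > 0. Violating.
Others report (10, 10, 5): truth gives 0; report 12 gives 1 > 0. Violating.
Others report (5, 5, 5): truth gives 0; no alternative beats it.
Others report (5, 5, 10): truth gives 0; no alternative beats it.
(Checking all 27 profiles: 3 have a profitable deviation, 24 do not.)

3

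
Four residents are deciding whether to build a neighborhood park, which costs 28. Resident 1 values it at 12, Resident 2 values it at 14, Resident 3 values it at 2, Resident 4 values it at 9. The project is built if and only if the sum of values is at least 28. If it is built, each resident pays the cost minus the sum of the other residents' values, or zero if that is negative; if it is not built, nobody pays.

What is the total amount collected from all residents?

8

Total value 37 ≥ cost 28, so it is built.
Resident 1: others sum to 25; max(0, 28 - 25) = 3.
Resident 2: others sum to 23; max(0, 28 - 23) = 5.
Resident 3: others sum to 35; max(0, 28 - 35) = 0.
Resident 4: others sum to 28; max(0, 28 - 28) = 0.
Total collected = 3 + 5 + 0 + 0 = 8.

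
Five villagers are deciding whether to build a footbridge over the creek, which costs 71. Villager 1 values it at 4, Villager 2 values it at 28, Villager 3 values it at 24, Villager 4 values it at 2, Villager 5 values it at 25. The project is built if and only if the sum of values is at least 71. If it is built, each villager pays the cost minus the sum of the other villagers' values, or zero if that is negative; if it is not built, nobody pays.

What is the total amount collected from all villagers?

Total value 83 ≥ cost 71, so it is built.
Villager 1: others sum to 79; max(0, 71 - 79) = 0.
Villager 2: others sum to 55; max(0, 71 - 55) = 16.
Villager 3: others sum to 59; max(0, 71 - 59) = 12.
Villager 4: others sum to 81; max(0, 71 - 81) = 0.
Villager 5: others sum to 58; max(0, 71 - 58) = 13.
Total collected = 0 + 16 + 12 + 0 + 13 = 41.

41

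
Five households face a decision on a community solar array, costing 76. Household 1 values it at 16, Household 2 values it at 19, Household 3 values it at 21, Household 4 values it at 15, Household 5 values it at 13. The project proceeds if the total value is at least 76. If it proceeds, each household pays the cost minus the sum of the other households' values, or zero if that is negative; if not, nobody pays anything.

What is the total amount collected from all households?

44

Total value 84 ≥ cost 76, so it is built.
Household 1: others sum to 68; max(0, 76 - 68) = 8.
Household 2: others sum to 65; max(0, 76 - 65) = 11.
Household 3: others sum to 63; max(0, 76 - 63) = 13.
Household 4: others sum to 69; max(0, 76 - 69) = 7.
Household 5: others sum to 71; max(0, 76 - 71) = 5.
Total collected = 8 + 11 + 13 + 7 + 5 = 44.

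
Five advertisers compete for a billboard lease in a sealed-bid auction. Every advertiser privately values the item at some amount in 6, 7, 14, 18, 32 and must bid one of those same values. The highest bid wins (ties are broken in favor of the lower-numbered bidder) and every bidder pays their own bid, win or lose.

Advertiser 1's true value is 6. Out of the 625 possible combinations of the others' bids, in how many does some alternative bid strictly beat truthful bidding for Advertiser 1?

15

Others bid (6, 6, 6, 7): truth gives -6; bid 7 gives -1 > -6. Violating.
Others bid (6, 6, 7, 6): truth gives -6; bid 7 gives -1 > -6. Violating.
Others bid (6, 6, 7, 7): truth gives -6; bid 7 gives -1 > -6. Violating.
Others bid (6, 7, 6, 6): truth gives -6; bid 7 gives -1 > -6. Violating.
Others bid (6, 6, 6, 6): truth gives 0; no alternative beats it.
Others bid (6, 6, 6, 14): truth gives -6; no alternative beats it.
(Checking all 625 profiles: 15 have a profitable deviation, 610 do not.)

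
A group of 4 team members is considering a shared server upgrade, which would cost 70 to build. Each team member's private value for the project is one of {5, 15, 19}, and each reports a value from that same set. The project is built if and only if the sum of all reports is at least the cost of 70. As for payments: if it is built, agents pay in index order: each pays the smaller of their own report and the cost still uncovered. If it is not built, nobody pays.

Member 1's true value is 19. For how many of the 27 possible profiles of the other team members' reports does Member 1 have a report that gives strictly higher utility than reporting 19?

Others report (19, 19, 19): truth gives 0; report 15 gives 4 > 0. Violating.
Others report (5, 5, 5): truth gives 0; no alternative beats it.
Others report (5, 5, 15): truth gives 0; no alternative beats it.
(Checking all 27 profiles: 1 has a profitable deviation, 26 do not.)

1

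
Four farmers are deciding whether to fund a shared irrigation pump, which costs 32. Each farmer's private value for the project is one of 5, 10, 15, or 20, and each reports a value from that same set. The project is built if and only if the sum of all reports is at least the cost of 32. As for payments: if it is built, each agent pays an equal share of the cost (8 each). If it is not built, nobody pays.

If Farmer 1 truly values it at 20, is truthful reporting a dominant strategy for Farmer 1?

Check each profile of the others' reports and compare truth against every alternative report.
Others report (5, 5, 5): truth gives 12, best alternative gives 0.
Others report (5, 5, 10): truth gives 12, best alternative gives 12.
Others report (5, 5, 15): truth gives 12, best alternative gives 12.
Others report (5, 5, 20): truth gives 12, best alternative gives 12.
Others report (5, 10, 5): truth gives 12, best alternative gives 12.
Others report (5, 10, 10): truth gives 12, best alternative gives 12.
(Remaining 58 profiles checked similarly; truth is weakly best in each.)
In every case the truthful report is at least as good as any alternative, so it is a dominant strategy.

Yes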